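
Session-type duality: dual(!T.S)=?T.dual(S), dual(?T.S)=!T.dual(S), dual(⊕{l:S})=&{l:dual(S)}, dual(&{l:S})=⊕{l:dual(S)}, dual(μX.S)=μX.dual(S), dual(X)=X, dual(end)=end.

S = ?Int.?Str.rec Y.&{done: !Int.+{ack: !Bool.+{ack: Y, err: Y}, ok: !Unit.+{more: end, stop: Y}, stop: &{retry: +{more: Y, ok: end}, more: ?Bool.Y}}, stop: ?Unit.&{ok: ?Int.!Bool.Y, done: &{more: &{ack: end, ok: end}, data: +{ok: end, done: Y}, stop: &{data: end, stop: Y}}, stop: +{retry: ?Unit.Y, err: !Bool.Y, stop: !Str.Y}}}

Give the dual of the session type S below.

!Int.!Str.rec Y.+{done: ?Int.&{ack: ?Bool.&{ack: Y, err: Y}, ok: ?Unit.&{more: end, stop: Y}, stop: +{retry: &{more: Y, ok: end}, more: !Bool.Y}}, stop: !Unit.+{ok: !Int.?Bool.Y, done: +{more: +{ack: end, ok: end}, data: &{ok: end, done: Y}, stop: +{data: end, stop: Y}}, stop: &{retry: !Unit.Y, err: ?Bool.Y, stop: ?Str.Y}}}

?Int ↦ !Int
  ?Str ↦ !Str
    rec Y ↦ rec Y  (binder kept)
      &{done,stop} ↦ +{done,stop}  (&→⊕)
        [done]
          !Int ↦ ?Int
            +{ack,ok,stop} ↦ &{ack,ok,stop}  (⊕→&)
              [ack]
                !Bool ↦ ?Bool
                  +{ack,err} ↦ &{ack,err}  (⊕→&)
                    [ack]
                      dual(Y) = Y
                    [err]
                      dual(Y) = Y
              [ok]
                !Unit ↦ ?Unit
                  +{more,stop} ↦ &{more,stop}  (⊕→&)
                    [more]
                      dual(end) = end
                    [stop]
                      dual(Y) = Y
              [stop]
                &{retry,more} ↦ +{retry,more}  (&→⊕)
                  [retry]
                    +{more,ok} ↦ &{more,ok}  (⊕→&)
                      [more]
                        dual(Y) = Y
                      [ok]
                        dual(end) = end
                  [more]
                    ?Bool ↦ !Bool
                      dual(Y) = Y
        [stop]
          ?Unit ↦ !Unit
            &{ok,done,stop} ↦ +{ok,done,stop}  (&→⊕)
              [ok]
                ?Int ↦ !Int
                  !Bool ↦ ?Bool
                    dual(Y) = Y
              [done]
                &{more,data,stop} ↦ +{more,data,stop}  (&→⊕)
                  [more]
                    &{ack,ok} ↦ +{ack,ok}  (&→⊕)
                      [ack]
                        dual(end) = end
                      [ok]
                        dual(end) = end
                  [data]
                    +{ok,done} ↦ &{ok,done}  (⊕→&)
                      [ok]
                        dual(end) = end
                      [done]
                        dual(Y) = Y
                  [stop]
                    &{data,stop} ↦ +{data,stop}  (&→⊕)
                      [data]
                        dual(end) = end
                      [stop]
                        dual(Y) = Y
              [stop]
                +{retry,err,stop} ↦ &{retry,err,stop}  (⊕→&)
                  [retry]
                    ?Unit ↦ !Unit
                      dual(Y) = Y
                  [err]
                    !Bool ↦ ?Bool
                      dual(Y) = Y
                  [stop]
                    !Str ↦ ?Str
                      dual(Y) = Y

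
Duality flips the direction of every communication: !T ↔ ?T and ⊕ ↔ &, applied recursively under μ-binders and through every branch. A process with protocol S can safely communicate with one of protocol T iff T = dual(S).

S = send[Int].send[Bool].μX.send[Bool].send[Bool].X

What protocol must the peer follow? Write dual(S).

recv[Int].recv[Bool].μX.recv[Bool].recv[Bool].X

send[Int] ↦ recv[Int]
  send[Bool] ↦ recv[Bool]
    μX ↦ μX  (binder kept)
      send[Bool] ↦ recv[Bool]
        send[Bool] ↦ recv[Bool]
          dual(X) = X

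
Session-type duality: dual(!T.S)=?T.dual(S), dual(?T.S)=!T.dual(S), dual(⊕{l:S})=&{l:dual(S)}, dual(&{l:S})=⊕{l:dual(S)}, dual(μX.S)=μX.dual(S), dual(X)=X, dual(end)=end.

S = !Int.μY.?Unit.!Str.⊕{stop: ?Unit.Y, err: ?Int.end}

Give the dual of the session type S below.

!Int → ?Int
  μY → μY  (binder kept)
    ?Unit → !Unit
      !Str → ?Str
        ⊕{stop,err} → &{stop,err}  (select→offer)
          • stop:
            ?Unit → !Unit
              Y ↦ Y
          • err:
            ?Int → !Int
              end ↦ end

?Int.μY.!Unit.?Str.&{stop: !Unit.Y, err: !Int.end}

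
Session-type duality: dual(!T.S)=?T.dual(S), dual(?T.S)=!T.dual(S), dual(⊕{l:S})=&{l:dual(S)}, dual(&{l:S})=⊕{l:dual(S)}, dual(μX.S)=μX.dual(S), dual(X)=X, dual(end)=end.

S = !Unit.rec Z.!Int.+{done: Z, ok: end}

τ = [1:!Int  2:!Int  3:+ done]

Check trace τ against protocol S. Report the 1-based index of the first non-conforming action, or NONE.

step 1: got !Int, protocol expects !Unit  ✗

1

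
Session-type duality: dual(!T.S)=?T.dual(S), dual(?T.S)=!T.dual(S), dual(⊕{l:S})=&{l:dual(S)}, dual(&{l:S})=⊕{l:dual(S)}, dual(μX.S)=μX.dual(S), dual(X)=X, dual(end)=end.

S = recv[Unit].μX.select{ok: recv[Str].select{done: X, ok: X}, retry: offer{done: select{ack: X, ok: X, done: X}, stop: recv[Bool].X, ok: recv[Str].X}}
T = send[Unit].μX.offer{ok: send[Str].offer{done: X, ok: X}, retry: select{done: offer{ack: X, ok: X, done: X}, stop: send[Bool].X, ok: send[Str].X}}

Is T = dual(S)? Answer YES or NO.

YES

recv[Unit] vs send[Unit]  ✓
  μX vs μX  ✓ (rec unchanged)
    select{ok,retry} vs offer{ok,retry}  ✓ labels match
      • ok:
        recv[Str] vs send[Str]  ✓
          select{done,ok} vs offer{done,ok}  ✓ labels match
            • done:
              X vs X  ✓
            • ok:
              X vs X  ✓
      • retry:
        offer{done,stop,ok} vs select{done,stop,ok}  ✓ labels match
          • done:
            select{ack,ok,done} vs offer{ack,ok,done}  ✓ labels match
              • ack:
                X vs X  ✓
              • ok:
                X vs X  ✓
              • done:
                X vs X  ✓
          • stop:
            recv[Bool] vs send[Bool]  ✓
              X vs X  ✓
          • ok:
            recv[Str] vs send[Str]  ✓
              X vs X  ✓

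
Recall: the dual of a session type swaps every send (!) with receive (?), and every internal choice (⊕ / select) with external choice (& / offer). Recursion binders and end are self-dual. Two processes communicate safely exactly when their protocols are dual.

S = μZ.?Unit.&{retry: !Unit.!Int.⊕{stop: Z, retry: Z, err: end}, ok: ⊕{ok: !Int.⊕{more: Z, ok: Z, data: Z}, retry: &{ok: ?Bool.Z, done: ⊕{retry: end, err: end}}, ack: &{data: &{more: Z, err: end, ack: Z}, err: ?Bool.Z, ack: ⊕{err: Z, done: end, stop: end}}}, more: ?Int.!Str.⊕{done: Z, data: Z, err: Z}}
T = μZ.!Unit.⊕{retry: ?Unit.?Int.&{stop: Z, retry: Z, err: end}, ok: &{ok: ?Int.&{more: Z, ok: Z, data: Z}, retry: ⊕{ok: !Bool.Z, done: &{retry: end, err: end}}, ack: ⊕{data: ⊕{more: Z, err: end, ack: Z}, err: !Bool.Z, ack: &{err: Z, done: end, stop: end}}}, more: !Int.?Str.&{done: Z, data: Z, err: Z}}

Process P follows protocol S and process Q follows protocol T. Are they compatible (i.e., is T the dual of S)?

YES

μZ ‖ μZ  ✓ (binder kept)
  ?Unit ‖ !Unit  ✓
    &{retry,ok,more} ‖ ⊕{retry,ok,more}  ✓ labels match
      [retry]
        !Unit ‖ ?Unit  ✓
          !Int ‖ ?Int  ✓
            ⊕{stop,retry,err} ‖ &{stop,retry,err}  ✓ labels match
              [stop]
                Z ‖ Z  ✓
              [retry]
                Z ‖ Z  ✓
              [err]
                end ‖ end  ✓
      [ok]
        ⊕{ok,retry,ack} ‖ &{ok,retry,ack}  ✓ labels match
          [ok]
            !Int ‖ ?Int  ✓
              ⊕{more,ok,data} ‖ &{more,ok,data}  ✓ labels match
                [more]
                  Z ‖ Z  ✓
                [ok]
                  Z ‖ Z  ✓
                [data]
                  Z ‖ Z  ✓
          [retry]
            &{ok,done} ‖ ⊕{ok,done}  ✓ labels match
              [ok]
                ?Bool ‖ !Bool  ✓
                  Z ‖ Z  ✓
              [done]
                ⊕{retry,err} ‖ &{retry,err}  ✓ labels match
                  [retry]
                    end ‖ end  ✓
                  [err]
                    end ‖ end  ✓
          [ack]
            &{data,err,ack} ‖ ⊕{data,err,ack}  ✓ labels match
              [data]
                &{more,err,ack} ‖ ⊕{more,err,ack}  ✓ labels match
                  [more]
                    Z ‖ Z  ✓
                  [err]
                    end ‖ end  ✓
                  [ack]
                    Z ‖ Z  ✓
              [err]
                ?Bool ‖ !Bool  ✓
                  Z ‖ Z  ✓
              [ack]
                ⊕{err,done,stop} ‖ &{err,done,stop}  ✓ labels match
                  [err]
                    Z ‖ Z  ✓
                  [done]
                    end ‖ end  ✓
                  [stop]
                    end ‖ end  ✓
      [more]
        ?Int ‖ !Int  ✓
          !Str ‖ ?Str  ✓
            ⊕{done,data,err} ‖ &{done,data,err}  ✓ labels match
              [done]
                Z ‖ Z  ✓
              [data]
                Z ‖ Z  ✓
              [err]
                Z ‖ Z  ✓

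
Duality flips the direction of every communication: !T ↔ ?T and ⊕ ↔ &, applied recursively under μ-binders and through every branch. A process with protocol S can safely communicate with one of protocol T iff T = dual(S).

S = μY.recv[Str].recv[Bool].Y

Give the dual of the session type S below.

μY ↦ μY  (μ self-dual)
  recv[Str] ↦ send[Str]
    recv[Bool] ↦ send[Bool]
      Y ↦ Y

μY.send[Str].send[Bool].Y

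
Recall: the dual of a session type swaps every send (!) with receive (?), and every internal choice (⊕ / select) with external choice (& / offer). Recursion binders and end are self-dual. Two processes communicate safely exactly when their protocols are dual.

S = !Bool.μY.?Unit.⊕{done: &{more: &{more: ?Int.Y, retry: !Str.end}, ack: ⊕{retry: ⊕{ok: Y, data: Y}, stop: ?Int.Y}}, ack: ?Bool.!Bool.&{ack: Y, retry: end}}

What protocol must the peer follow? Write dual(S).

?Bool.μY.!Unit.&{done: ⊕{more: ⊕{more: !Int.Y, retry: ?Str.end}, ack: &{retry: &{ok: Y, data: Y}, stop: !Int.Y}}, ack: !Bool.?Bool.⊕{ack: Y, retry: end}}

!Bool = ?Bool
  μY = μY  (rec unchanged)
    ?Unit = !Unit
      ⊕{done,ack} = &{done,ack}  (⊕→&)
        case done:
          &{more,ack} = ⊕{more,ack}  (external→internal)
            case more:
              &{more,retry} = ⊕{more,retry}  (external→internal)
                case more:
                  ?Int = !Int
                    Y ↦ Y
                case retry:
                  !Str = ?Str
                    end ↦ end
            case ack:
              ⊕{retry,stop} = &{retry,stop}  (⊕→&)
                case retry:
                  ⊕{ok,data} = &{ok,data}  (⊕→&)
                    case ok:
                      Y ↦ Y
                    case data:
                      Y ↦ Y
                case stop:
                  ?Int = !Int
                    Y ↦ Y
        case ack:
          ?Bool = !Bool
            !Bool = ?Bool
              &{ack,retry} = ⊕{ack,retry}  (external→internal)
                case ack:
                  Y ↦ Y
                case retry:
                  end ↦ end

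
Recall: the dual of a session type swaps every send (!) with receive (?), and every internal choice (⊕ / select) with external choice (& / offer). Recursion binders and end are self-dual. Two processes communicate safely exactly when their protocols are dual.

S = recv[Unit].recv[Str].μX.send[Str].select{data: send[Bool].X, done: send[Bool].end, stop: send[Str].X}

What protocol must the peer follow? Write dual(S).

send[Unit].send[Str].μX.recv[Str].offer{data: recv[Bool].X, done: recv[Bool].end, stop: recv[Str].X}

recv[Unit] → send[Unit]
  recv[Str] → send[Str]
    μX → μX  (μ self-dual)
      send[Str] → recv[Str]
        select{data,done,stop} → offer{data,done,stop}  (select→offer)
          case data:
            send[Bool] → recv[Bool]
              X self-dual
          case done:
            send[Bool] → recv[Bool]
              end self-dual
          case stop:
            send[Str] → recv[Str]
              X self-dual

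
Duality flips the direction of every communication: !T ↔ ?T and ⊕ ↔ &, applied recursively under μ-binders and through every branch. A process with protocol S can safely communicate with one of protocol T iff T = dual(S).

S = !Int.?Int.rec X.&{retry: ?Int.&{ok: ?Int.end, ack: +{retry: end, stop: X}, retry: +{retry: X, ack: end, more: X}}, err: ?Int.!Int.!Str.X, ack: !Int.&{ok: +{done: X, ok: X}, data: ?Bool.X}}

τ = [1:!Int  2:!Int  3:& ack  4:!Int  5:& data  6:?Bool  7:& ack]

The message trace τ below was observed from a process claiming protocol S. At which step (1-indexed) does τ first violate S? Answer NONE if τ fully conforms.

2

@1 !Int  match  state: ?Int.rec X.…
@2 got !Int, protocol expects ?Int  ✗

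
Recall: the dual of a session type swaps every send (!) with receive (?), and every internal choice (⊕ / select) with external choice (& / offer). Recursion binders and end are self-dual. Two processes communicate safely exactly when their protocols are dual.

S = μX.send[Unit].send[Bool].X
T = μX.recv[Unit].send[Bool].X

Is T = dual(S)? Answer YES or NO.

μX | μX  ok (binder kept)
  send[Unit] | recv[Unit]  ok
    send[Bool] | send[Bool]  ✗ same direction on both sides — not dual

NO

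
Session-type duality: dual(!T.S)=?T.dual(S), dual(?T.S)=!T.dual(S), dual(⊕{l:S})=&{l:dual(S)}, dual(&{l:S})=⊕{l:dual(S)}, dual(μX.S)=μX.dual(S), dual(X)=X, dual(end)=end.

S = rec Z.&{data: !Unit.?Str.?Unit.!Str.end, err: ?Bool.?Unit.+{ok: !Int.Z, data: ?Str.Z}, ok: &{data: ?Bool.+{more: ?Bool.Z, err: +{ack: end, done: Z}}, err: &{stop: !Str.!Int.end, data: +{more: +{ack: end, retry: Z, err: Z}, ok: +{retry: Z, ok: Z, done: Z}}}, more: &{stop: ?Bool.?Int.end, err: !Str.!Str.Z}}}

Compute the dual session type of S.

rec Z.+{data: ?Unit.!Str.!Unit.?Str.end, err: !Bool.!Unit.&{ok: ?Int.Z, data: !Str.Z}, ok: +{data: !Bool.&{more: !Bool.Z, err: &{ack: end, done: Z}}, err: +{stop: ?Str.?Int.end, data: &{more: &{ack: end, retry: Z, err: Z}, ok: &{retry: Z, ok: Z, done: Z}}}, more: +{stop: !Bool.!Int.end, err: ?Str.?Str.Z}}}

rec Z → rec Z  (μ self-dual)
  &{data,err,ok} → +{data,err,ok}  (external→internal)
    • data:
      !Unit → ?Unit
        ?Str → !Str
          ?Unit → !Unit
            !Str → ?Str
              end ↦ end
    • err:
      ?Bool → !Bool
        ?Unit → !Unit
          +{ok,data} → &{ok,data}  (⊕→&)
            • ok:
              !Int → ?Int
                Z ↦ Z
            • data:
              ?Str → !Str
                Z ↦ Z
    • ok:
      &{data,err,more} → +{data,err,more}  (external→internal)
        • data:
          ?Bool → !Bool
            +{more,err} → &{more,err}  (⊕→&)
              • more:
                ?Bool → !Bool
                  Z ↦ Z
              • err:
                +{ack,done} → &{ack,done}  (⊕→&)
                  • ack:
                    end ↦ end
                  • done:
                    Z ↦ Z
        • err:
          &{stop,data} → +{stop,data}  (external→internal)
            • stop:
              !Str → ?Str
                !Int → ?Int
                  end ↦ end
            • data:
              +{more,ok} → &{more,ok}  (⊕→&)
                • more:
                  +{ack,retry,err} → &{ack,retry,err}  (⊕→&)
                    • ack:
                      end ↦ end
                    • retry:
                      Z ↦ Z
                    • err:
                      Z ↦ Z
                • ok:
                  +{retry,ok,done} → &{retry,ok,done}  (⊕→&)
                    • retry:
                      Z ↦ Z
                    • ok:
                      Z ↦ Z
                    • done:
                      Z ↦ Z
        • more:
          &{stop,err} → +{stop,err}  (external→internal)
            • stop:
              ?Bool → !Bool
                ?Int → !Int
                  end ↦ end
            • err:
              !Str → ?Str
                !Str → ?Str
                  Z ↦ Z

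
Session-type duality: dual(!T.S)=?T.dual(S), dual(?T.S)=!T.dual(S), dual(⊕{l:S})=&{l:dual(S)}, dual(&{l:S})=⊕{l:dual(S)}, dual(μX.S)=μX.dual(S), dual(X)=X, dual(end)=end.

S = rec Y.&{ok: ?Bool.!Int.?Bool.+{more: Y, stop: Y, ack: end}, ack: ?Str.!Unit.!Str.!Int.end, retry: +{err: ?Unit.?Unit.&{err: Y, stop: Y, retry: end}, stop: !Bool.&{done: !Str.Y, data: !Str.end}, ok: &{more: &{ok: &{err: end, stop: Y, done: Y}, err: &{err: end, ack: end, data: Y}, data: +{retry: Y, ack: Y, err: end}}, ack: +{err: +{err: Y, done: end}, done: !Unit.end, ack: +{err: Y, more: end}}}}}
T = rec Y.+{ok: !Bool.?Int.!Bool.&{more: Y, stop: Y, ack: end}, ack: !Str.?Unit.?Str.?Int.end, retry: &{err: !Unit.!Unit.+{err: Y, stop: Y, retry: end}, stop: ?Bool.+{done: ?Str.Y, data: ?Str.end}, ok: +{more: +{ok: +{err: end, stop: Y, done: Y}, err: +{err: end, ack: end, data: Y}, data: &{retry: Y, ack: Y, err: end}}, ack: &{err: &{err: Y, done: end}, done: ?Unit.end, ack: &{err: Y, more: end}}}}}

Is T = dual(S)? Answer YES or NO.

rec Y | rec Y  ✓ (rec unchanged)
  &{ok,ack,retry} | +{ok,ack,retry}  ✓ labels match
    [ok]
      ?Bool | !Bool  ✓
        !Int | ?Int  ✓
          ?Bool | !Bool  ✓
            +{more,stop,ack} | &{more,stop,ack}  ✓ labels match
              [more]
                Y | Y  ✓
              [stop]
                Y | Y  ✓
              [ack]
                end | end  ✓
    [ack]
      ?Str | !Str  ✓
        !Unit | ?Unit  ✓
          !Str | ?Str  ✓
            !Int | ?Int  ✓
              end | end  ✓
    [retry]
      +{err,stop,ok} | &{err,stop,ok}  ✓ labels match
        [err]
          ?Unit | !Unit  ✓
            ?Unit | !Unit  ✓
              &{err,stop,retry} | +{err,stop,retry}  ✓ labels match
                [err]
                  Y | Y  ✓
                [stop]
                  Y | Y  ✓
                [retry]
                  end | end  ✓
        [stop]
          !Bool | ?Bool  ✓
            &{done,data} | +{done,data}  ✓ labels match
              [done]
                !Str | ?Str  ✓
                  Y | Y  ✓
              [data]
                !Str | ?Str  ✓
                  end | end  ✓
        [ok]
          &{more,ack} | +{more,ack}  ✓ labels match
            [more]
              &{ok,err,data} | +{ok,err,data}  ✓ labels match
                [ok]
                  &{err,stop,done} | +{err,stop,done}  ✓ labels match
                    [err]
                      end | end  ✓
                    [stop]
                      Y | Y  ✓
                    [done]
                      Y | Y  ✓
                [err]
                  &{err,ack,data} | +{err,ack,data}  ✓ labels match
                    [err]
                      end | end  ✓
                    [ack]
                      end | end  ✓
                    [data]
                      Y | Y  ✓
                [data]
                  +{retry,ack,err} | &{retry,ack,err}  ✓ labels match
                    [retry]
                      Y | Y  ✓
                    [ack]
                      Y | Y  ✓
                    [err]
                      end | end  ✓
            [ack]
              +{err,done,ack} | &{err,done,ack}  ✓ labels match
                [err]
                  +{err,done} | &{err,done}  ✓ labels match
                    [err]
                      Y | Y  ✓
                    [done]
                      end | end  ✓
                [done]
                  !Unit | ?Unit  ✓
                    end | end  ✓
                [ack]
                  +{err,more} | &{err,more}  ✓ labels match
                    [err]
                      Y | Y  ✓
                    [more]
                      end | end  ✓

YES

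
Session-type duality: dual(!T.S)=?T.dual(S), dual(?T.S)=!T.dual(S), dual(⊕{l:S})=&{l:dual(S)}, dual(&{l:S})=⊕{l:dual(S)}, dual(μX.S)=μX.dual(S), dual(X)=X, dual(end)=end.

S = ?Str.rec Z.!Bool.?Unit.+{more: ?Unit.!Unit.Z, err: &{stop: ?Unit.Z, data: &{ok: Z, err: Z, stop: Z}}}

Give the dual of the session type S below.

?Str → !Str
  rec Z → rec Z  (rec unchanged)
    !Bool → ?Bool
      ?Unit → !Unit
        +{more,err} → &{more,err}  (select→offer)
          [more]
            ?Unit → !Unit
              !Unit → ?Unit
                dual(Z) = Z
          [err]
            &{stop,data} → +{stop,data}  (offer→select)
              [stop]
                ?Unit → !Unit
                  dual(Z) = Z
              [data]
                &{ok,err,stop} → +{ok,err,stop}  (offer→select)
                  [ok]
                    dual(Z) = Z
                  [err]
                    dual(Z) = Z
                  [stop]
                    dual(Z) = Z

!Str.rec Z.?Bool.!Unit.&{more: !Unit.?Unit.Z, err: +{stop: !Unit.Z, data: +{ok: Z, err: Z, stop: Z}}}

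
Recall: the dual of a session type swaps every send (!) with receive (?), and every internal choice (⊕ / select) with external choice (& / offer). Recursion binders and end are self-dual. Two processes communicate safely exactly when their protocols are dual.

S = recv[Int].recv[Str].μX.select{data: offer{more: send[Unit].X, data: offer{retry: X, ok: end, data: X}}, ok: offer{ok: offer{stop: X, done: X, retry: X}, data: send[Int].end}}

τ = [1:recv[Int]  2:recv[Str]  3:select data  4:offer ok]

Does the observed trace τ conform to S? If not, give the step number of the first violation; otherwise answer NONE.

[1] recv[Int]  match  now at recv[Str].μX.…
[2] recv[Str]  match  now at μX.…
[3] select data  match  now at offer{more: send[Unit].μX.…, data: offer{retry: μX.…, ok: end, data: μX.…}}
[4] got offer ok, protocol expects offer more or offer data  ✗

4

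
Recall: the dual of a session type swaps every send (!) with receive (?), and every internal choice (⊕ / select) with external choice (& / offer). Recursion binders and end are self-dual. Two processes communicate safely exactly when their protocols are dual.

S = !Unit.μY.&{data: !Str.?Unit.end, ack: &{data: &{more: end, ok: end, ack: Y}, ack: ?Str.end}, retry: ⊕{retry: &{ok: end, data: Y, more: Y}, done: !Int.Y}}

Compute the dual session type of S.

!Unit → ?Unit
  μY → μY  (μ self-dual)
    &{data,ack,retry} → ⊕{data,ack,retry}  (&→⊕)
      case data:
        !Str → ?Str
          ?Unit → !Unit
            end ↦ end
      case ack:
        &{data,ack} → ⊕{data,ack}  (&→⊕)
          case data:
            &{more,ok,ack} → ⊕{more,ok,ack}  (&→⊕)
              case more:
                end ↦ end
              case ok:
                end ↦ end
              case ack:
                Y ↦ Y
          case ack:
            ?Str → !Str
              end ↦ end
      case retry:
        ⊕{retry,done} → &{retry,done}  (select→offer)
          case retry:
            &{ok,data,more} → ⊕{ok,data,more}  (&→⊕)
              case ok:
                end ↦ end
              case data:
                Y ↦ Y
              case more:
                Y ↦ Y
          case done:
            !Int → ?Int
              Y ↦ Y

?Unit.μY.⊕{data: ?Str.!Unit.end, ack: ⊕{data: ⊕{more: end, ok: end, ack: Y}, ack: !Str.end}, retry: &{retry: ⊕{ok: end, data: Y, more: Y}, done: ?Int.Y}}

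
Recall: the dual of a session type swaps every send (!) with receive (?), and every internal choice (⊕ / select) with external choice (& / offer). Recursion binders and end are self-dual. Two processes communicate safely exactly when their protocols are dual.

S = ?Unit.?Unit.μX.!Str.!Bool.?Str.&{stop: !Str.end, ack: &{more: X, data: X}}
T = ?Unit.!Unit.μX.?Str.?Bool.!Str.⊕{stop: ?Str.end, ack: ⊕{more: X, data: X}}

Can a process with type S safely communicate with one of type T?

NO

?Unit | ?Unit  ✗ same direction on both sides — not dual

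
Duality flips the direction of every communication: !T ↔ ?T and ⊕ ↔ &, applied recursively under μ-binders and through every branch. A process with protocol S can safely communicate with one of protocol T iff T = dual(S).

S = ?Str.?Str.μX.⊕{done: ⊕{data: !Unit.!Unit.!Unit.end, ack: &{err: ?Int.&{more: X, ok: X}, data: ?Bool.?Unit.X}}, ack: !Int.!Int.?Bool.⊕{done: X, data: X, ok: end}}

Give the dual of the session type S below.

!Str.!Str.μX.&{done: &{data: ?Unit.?Unit.?Unit.end, ack: ⊕{err: !Int.⊕{more: X, ok: X}, data: !Bool.!Unit.X}}, ack: ?Int.?Int.!Bool.&{done: X, data: X, ok: end}}

?Str ↦ !Str
  ?Str ↦ !Str
    μX ↦ μX  (rec unchanged)
      ⊕{done,ack} ↦ &{done,ack}  (internal→external)
        case done:
          ⊕{data,ack} ↦ &{data,ack}  (internal→external)
            case data:
              !Unit ↦ ?Unit
                !Unit ↦ ?Unit
                  !Unit ↦ ?Unit
                    end self-dual
            case ack:
              &{err,data} ↦ ⊕{err,data}  (external→internal)
                case err:
                  ?Int ↦ !Int
                    &{more,ok} ↦ ⊕{more,ok}  (external→internal)
                      case more:
                        X self-dual
                      case ok:
                        X self-dual
                case data:
                  ?Bool ↦ !Bool
                    ?Unit ↦ !Unit
                      X self-dual
        case ack:
          !Int ↦ ?Int
            !Int ↦ ?Int
              ?Bool ↦ !Bool
                ⊕{done,data,ok} ↦ &{done,data,ok}  (internal→external)
                  case done:
                    X self-dual
                  case data:
                    X self-dual
                  case ok:
                    end self-dual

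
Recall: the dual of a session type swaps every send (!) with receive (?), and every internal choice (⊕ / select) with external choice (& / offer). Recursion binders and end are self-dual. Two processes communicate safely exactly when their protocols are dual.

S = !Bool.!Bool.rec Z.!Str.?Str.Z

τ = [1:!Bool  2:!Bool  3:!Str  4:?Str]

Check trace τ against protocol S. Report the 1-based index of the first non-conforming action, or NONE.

@1 !Bool  match  cont: !Bool.rec Z.…
@2 !Bool  match  cont: rec Z.…
@3 !Str  match  cont: ?Str.rec Z.…
@4 ?Str  match  cont: rec Z.…
trace exhausted — no violation

NONE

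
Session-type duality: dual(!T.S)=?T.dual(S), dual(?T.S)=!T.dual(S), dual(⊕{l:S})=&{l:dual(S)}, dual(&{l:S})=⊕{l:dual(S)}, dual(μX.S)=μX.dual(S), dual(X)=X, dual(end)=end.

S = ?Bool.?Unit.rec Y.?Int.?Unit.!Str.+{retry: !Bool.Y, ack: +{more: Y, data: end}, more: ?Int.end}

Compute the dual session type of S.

?Bool → !Bool
  ?Unit → !Unit
    rec Y → rec Y  (μ self-dual)
      ?Int → !Int
        ?Unit → !Unit
          !Str → ?Str
            +{retry,ack,more} → &{retry,ack,more}  (internal→external)
              case retry:
                !Bool → ?Bool
                  dual(Y) = Y
              case ack:
                +{more,data} → &{more,data}  (internal→external)
                  case more:
                    dual(Y) = Y
                  case data:
                    dual(end) = end
              case more:
                ?Int → !Int
                  dual(end) = end

!Bool.!Unit.rec Y.!Int.!Unit.?Str.&{retry: ?Bool.Y, ack: &{more: Y, data: end}, more: !Int.end}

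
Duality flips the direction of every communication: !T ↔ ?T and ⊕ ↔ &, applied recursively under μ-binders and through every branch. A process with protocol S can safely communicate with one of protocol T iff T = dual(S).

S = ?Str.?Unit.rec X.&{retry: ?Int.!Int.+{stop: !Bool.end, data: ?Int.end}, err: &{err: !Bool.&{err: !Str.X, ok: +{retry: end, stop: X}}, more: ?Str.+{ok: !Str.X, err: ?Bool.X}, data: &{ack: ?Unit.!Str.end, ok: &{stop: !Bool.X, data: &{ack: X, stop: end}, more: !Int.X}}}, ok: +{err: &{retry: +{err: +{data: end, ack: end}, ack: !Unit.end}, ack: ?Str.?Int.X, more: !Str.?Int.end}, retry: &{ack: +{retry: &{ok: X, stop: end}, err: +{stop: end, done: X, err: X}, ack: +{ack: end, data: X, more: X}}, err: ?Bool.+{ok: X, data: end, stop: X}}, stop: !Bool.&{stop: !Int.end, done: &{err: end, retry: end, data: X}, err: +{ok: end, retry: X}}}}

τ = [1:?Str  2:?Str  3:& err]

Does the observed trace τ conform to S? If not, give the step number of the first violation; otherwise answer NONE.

2

@1 ?Str  match  state: ?Unit.rec X.…
@2 got ?Str, protocol expects ?Unit  ✗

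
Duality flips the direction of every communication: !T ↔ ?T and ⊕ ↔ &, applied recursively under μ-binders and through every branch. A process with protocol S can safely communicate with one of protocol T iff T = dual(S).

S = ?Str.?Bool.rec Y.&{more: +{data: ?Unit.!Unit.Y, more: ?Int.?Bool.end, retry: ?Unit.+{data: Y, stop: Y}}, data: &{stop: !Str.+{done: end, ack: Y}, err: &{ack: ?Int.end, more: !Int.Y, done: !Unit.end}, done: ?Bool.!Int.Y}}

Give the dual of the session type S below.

!Str.!Bool.rec Y.+{more: &{data: !Unit.?Unit.Y, more: !Int.!Bool.end, retry: !Unit.&{data: Y, stop: Y}}, data: +{stop: ?Str.&{done: end, ack: Y}, err: +{ack: !Int.end, more: ?Int.Y, done: ?Unit.end}, done: !Bool.?Int.Y}}

?Str = !Str
  ?Bool = !Bool
    rec Y = rec Y  (binder kept)
      &{more,data} = +{more,data}  (&→⊕)
        • more:
          +{data,more,retry} = &{data,more,retry}  (select→offer)
            • data:
              ?Unit = !Unit
                !Unit = ?Unit
                  dual(Y) = Y
            • more:
              ?Int = !Int
                ?Bool = !Bool
                  dual(end) = end
            • retry:
              ?Unit = !Unit
                +{data,stop} = &{data,stop}  (select→offer)
                  • data:
                    dual(Y) = Y
                  • stop:
                    dual(Y) = Y
        • data:
          &{stop,err,done} = +{stop,err,done}  (&→⊕)
            • stop:
              !Str = ?Str
                +{done,ack} = &{done,ack}  (select→offer)
                  • done:
                    dual(end) = end
                  • ack:
                    dual(Y) = Y
            • err:
              &{ack,more,done} = +{ack,more,done}  (&→⊕)
                • ack:
                  ?Int = !Int
                    dual(end) = end
                • more:
                  !Int = ?Int
                    dual(Y) = Y
                • done:
                  !Unit = ?Unit
                    dual(end) = end
            • done:
              ?Bool = !Bool
                !Int = ?Int
                  dual(Y) = Y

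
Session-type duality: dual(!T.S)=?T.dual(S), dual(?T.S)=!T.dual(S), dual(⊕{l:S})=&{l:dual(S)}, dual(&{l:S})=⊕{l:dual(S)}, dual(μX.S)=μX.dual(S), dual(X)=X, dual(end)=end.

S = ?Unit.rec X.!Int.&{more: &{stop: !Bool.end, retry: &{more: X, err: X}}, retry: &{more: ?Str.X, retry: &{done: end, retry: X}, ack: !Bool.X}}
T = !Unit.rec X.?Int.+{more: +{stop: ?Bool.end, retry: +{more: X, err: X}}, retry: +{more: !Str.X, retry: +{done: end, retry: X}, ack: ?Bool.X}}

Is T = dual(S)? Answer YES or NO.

?Unit ‖ !Unit  match
  rec X ‖ rec X  match (μ self-dual)
    !Int ‖ ?Int  match
      &{more,retry} ‖ +{more,retry}  match same labels
        • more:
          &{stop,retry} ‖ +{stop,retry}  match same labels
            • stop:
              !Bool ‖ ?Bool  match
                end ‖ end  match
            • retry:
              &{more,err} ‖ +{more,err}  match same labels
                • more:
                  X ‖ X  match
                • err:
                  X ‖ X  match
        • retry:
          &{more,retry,ack} ‖ +{more,retry,ack}  match same labels
            • more:
              ?Str ‖ !Str  match
                X ‖ X  match
            • retry:
              &{done,retry} ‖ +{done,retry}  match same labels
                • done:
                  end ‖ end  match
                • retry:
                  X ‖ X  match
            • ack:
              !Bool ‖ ?Bool  match
                X ‖ X  match

YES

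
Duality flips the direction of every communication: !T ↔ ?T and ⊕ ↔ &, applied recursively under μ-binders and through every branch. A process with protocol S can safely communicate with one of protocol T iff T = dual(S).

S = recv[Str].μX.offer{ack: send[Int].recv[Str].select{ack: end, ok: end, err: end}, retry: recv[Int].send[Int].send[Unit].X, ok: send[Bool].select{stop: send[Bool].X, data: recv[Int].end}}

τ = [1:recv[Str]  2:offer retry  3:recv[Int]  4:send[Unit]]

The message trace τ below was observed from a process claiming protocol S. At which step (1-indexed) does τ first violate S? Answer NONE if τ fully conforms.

[1] recv[Str]  ✓  state: μX.…
[2] offer retry  ✓  state: recv[Int].send[Int].send[Unit].μX.…
[3] recv[Int]  ✓  state: send[Int].send[Unit].μX.…
[4] got send[Unit], protocol expects send[Int]  ✗

4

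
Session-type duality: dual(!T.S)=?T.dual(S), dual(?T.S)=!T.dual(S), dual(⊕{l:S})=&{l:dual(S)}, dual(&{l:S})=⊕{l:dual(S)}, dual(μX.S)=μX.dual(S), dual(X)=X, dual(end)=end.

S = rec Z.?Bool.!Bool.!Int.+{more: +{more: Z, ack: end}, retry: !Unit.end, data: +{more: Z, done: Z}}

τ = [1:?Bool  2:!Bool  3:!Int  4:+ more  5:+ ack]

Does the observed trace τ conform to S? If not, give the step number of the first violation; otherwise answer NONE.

@1 ?Bool  match  now at !Bool.!Int.+{more: +{more: rec Z.…, ack: end}, retry: !Unit.end, data: +{more: rec Z.…, done: rec Z.…}}
@2 !Bool  match  now at !Int.+{more: +{more: rec Z.…, ack: end}, retry: !Unit.end, data: +{more: rec Z.…, done: rec Z.…}}
@3 !Int  match  now at +{more: +{more: rec Z.…, ack: end}, retry: !Unit.end, data: +{more: rec Z.…, done: rec Z.…}}
@4 + more  match  now at +{more: rec Z.…, ack: end}
@5 + ack  match  now at end
τ conforms to S (length 5)

NONE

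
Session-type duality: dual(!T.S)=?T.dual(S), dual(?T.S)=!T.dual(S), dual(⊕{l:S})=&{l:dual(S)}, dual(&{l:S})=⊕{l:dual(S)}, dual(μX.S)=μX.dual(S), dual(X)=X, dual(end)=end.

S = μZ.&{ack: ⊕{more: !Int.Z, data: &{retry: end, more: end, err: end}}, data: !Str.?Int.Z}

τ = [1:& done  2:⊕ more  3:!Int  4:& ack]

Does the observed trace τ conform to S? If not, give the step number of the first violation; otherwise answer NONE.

step 1: got & done, protocol expects & ack or & data  ✗

1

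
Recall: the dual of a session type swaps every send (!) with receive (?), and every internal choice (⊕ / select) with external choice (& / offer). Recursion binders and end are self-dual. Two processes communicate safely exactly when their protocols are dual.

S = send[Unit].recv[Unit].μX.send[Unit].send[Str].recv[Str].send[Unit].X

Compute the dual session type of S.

send[Unit] → recv[Unit]
  recv[Unit] → send[Unit]
    μX → μX  (μ self-dual)
      send[Unit] → recv[Unit]
        send[Str] → recv[Str]
          recv[Str] → send[Str]
            send[Unit] → recv[Unit]
              X ↦ X

recv[Unit].send[Unit].μX.recv[Unit].recv[Str].send[Str].recv[Unit].X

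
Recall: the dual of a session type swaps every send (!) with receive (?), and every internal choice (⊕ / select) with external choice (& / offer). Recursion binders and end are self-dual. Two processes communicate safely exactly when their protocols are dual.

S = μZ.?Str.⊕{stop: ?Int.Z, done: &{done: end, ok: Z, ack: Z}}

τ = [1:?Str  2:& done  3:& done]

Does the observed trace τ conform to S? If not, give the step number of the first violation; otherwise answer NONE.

2

[1] ?Str  match  residual = ⊕{stop: ?Int.μZ.…, done: &{done: end, ok: μZ.…, ack: μZ.…}}
[2] got & done, protocol expects ⊕ stop or ⊕ done  ✗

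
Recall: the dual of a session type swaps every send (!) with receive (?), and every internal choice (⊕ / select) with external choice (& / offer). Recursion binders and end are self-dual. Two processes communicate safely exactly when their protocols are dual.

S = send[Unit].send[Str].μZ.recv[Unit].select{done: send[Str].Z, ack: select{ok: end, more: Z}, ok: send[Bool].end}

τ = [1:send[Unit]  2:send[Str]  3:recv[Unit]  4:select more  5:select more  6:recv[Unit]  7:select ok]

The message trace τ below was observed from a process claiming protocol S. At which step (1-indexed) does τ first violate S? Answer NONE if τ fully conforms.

step 1: send[Unit]  ✓  residual = send[Str].μZ.…
step 2: send[Str]  ✓  residual = μZ.…
step 3: recv[Unit]  ✓  residual = select{done: send[Str].μZ.…, ack: select{ok: end, more: μZ.…}, ok: send[Bool].end}
step 4: got select more, protocol expects select done or select ack or select ok  ✗

4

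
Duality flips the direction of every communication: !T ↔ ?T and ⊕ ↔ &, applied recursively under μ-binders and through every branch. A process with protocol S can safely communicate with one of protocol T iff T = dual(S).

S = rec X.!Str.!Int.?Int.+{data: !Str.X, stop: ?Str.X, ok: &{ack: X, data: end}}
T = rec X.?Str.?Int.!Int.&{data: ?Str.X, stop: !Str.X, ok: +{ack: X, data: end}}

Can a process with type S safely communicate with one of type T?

rec X vs rec X  ✓ (rec unchanged)
  !Str vs ?Str  ✓
    !Int vs ?Int  ✓
      ?Int vs !Int  ✓
        +{data,stop,ok} vs &{data,stop,ok}  ✓ labels match
          case data:
            !Str vs ?Str  ✓
              X vs X  ✓
          case stop:
            ?Str vs !Str  ✓
              X vs X  ✓
          case ok:
            &{ack,data} vs +{ack,data}  ✓ labels match
              case ack:
                X vs X  ✓
              case data:
                end vs end  ✓

YES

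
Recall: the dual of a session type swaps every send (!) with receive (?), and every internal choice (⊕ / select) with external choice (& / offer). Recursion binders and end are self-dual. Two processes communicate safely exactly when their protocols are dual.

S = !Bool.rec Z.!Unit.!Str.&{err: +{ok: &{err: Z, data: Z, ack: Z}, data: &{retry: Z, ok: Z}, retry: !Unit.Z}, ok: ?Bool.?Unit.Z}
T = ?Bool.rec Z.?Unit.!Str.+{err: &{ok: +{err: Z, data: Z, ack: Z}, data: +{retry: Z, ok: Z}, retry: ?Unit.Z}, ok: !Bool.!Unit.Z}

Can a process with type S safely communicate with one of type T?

!Bool | ?Bool  ok
  rec Z | rec Z  ok (binder kept)
    !Unit | ?Unit  ok
      !Str | !Str  ✗ same direction on both sides — not dual

NO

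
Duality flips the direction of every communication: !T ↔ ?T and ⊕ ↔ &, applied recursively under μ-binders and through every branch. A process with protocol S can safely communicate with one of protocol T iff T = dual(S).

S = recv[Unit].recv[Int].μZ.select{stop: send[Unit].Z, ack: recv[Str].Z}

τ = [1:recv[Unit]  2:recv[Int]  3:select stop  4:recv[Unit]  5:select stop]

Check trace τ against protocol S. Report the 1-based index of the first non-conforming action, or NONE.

[1] recv[Unit]  ✓  residual = recv[Int].μZ.…
[2] recv[Int]  ✓  residual = μZ.…
[3] select stop  ✓  residual = send[Unit].μZ.…
[4] got recv[Unit], protocol expects send[Unit]  ✗

4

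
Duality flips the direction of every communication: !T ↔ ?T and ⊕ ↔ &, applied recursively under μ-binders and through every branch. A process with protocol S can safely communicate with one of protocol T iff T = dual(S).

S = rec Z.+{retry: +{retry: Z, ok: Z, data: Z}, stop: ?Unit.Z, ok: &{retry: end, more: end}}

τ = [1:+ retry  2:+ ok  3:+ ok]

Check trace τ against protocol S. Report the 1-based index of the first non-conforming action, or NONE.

NONE

step 1: + retry  match  state: +{retry: rec Z.…, ok: rec Z.…, data: rec Z.…}
step 2: + ok  match  state: rec Z.…
step 3: + ok  match  state: &{retry: end, more: end}
all 3 steps conform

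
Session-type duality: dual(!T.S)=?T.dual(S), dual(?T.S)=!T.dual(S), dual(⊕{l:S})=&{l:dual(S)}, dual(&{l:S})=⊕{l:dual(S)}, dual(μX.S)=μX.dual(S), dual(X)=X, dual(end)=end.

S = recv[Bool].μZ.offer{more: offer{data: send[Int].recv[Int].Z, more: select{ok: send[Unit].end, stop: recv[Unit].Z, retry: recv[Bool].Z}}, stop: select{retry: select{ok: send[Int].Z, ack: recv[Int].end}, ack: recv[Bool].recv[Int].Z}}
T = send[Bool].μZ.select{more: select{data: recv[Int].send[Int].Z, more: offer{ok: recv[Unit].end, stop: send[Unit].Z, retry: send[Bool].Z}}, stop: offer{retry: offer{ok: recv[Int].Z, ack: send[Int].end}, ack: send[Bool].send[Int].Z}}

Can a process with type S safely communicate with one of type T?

recv[Bool] vs send[Bool]  ✓
  μZ vs μZ  ✓ (binder kept)
    offer{more,stop} vs select{more,stop}  ✓ label sets agree
      [more]
        offer{data,more} vs select{data,more}  ✓ label sets agree
          [data]
            send[Int] vs recv[Int]  ✓
              recv[Int] vs send[Int]  ✓
                Z vs Z  ✓
          [more]
            select{ok,stop,retry} vs offer{ok,stop,retry}  ✓ label sets agree
              [ok]
                send[Unit] vs recv[Unit]  ✓
                  end vs end  ✓
              [stop]
                recv[Unit] vs send[Unit]  ✓
                  Z vs Z  ✓
              [retry]
                recv[Bool] vs send[Bool]  ✓
                  Z vs Z  ✓
      [stop]
        select{retry,ack} vs offer{retry,ack}  ✓ label sets agree
          [retry]
            select{ok,ack} vs offer{ok,ack}  ✓ label sets agree
              [ok]
                send[Int] vs recv[Int]  ✓
                  Z vs Z  ✓
              [ack]
                recv[Int] vs send[Int]  ✓
                  end vs end  ✓
          [ack]
            recv[Bool] vs send[Bool]  ✓
              recv[Int] vs send[Int]  ✓
                Z vs Z  ✓

YES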